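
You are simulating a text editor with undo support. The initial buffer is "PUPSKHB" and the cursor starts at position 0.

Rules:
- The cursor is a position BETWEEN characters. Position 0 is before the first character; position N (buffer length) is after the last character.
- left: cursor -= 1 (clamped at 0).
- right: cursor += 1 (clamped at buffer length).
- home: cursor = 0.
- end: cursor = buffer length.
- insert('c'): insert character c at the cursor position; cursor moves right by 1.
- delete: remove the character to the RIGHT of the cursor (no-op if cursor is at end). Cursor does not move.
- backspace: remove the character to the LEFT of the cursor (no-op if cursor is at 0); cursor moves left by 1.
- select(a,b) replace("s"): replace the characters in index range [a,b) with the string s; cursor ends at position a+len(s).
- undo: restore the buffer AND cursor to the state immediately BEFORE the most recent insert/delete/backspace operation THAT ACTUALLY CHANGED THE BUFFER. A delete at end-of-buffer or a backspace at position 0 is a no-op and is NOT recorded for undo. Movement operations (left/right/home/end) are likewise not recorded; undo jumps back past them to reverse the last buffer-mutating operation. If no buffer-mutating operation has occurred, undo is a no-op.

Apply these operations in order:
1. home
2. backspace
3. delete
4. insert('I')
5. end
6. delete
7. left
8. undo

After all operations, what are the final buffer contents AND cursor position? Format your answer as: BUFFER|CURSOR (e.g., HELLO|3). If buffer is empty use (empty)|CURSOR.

After op 1 (home): buf='PUPSKHB' cursor=0
After op 2 (backspace): buf='PUPSKHB' cursor=0
After op 3 (delete): buf='UPSKHB' cursor=0
After op 4 (insert('I')): buf='IUPSKHB' cursor=1
After op 5 (end): buf='IUPSKHB' cursor=7
After op 6 (delete): buf='IUPSKHB' cursor=7
After op 7 (left): buf='IUPSKHB' cursor=6
After op 8 (undo): buf='UPSKHB' cursor=0

Answer: UPSKHB|0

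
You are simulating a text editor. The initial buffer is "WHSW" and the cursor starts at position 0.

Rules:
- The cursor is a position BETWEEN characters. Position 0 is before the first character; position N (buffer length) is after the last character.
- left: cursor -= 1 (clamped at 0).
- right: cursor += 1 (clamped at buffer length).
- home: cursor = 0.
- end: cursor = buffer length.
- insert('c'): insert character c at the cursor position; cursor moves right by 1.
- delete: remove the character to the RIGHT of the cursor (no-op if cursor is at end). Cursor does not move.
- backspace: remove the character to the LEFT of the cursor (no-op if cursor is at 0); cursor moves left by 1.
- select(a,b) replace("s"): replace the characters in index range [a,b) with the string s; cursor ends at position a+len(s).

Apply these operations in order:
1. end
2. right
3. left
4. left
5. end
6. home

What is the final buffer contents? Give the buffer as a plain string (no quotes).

Answer: WHSW

Derivation:
After op 1 (end): buf='WHSW' cursor=4
After op 2 (right): buf='WHSW' cursor=4
After op 3 (left): buf='WHSW' cursor=3
After op 4 (left): buf='WHSW' cursor=2
After op 5 (end): buf='WHSW' cursor=4
After op 6 (home): buf='WHSW' cursor=0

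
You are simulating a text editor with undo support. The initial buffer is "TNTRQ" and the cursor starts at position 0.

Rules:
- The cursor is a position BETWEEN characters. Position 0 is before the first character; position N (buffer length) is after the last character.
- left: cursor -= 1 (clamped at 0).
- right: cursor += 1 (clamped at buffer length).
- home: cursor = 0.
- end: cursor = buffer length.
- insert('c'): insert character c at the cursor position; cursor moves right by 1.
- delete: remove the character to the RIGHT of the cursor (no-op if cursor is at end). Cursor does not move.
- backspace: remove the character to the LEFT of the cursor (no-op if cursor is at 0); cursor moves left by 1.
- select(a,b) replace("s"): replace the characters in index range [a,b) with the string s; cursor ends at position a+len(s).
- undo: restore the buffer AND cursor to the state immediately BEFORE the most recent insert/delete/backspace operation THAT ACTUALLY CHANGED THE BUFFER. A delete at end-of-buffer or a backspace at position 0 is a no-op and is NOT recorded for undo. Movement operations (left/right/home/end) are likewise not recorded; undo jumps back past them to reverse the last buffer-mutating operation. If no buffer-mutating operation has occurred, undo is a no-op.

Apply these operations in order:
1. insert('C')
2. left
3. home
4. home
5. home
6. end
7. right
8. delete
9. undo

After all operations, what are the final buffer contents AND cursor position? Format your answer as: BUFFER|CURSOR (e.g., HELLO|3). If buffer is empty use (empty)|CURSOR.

After op 1 (insert('C')): buf='CTNTRQ' cursor=1
After op 2 (left): buf='CTNTRQ' cursor=0
After op 3 (home): buf='CTNTRQ' cursor=0
After op 4 (home): buf='CTNTRQ' cursor=0
After op 5 (home): buf='CTNTRQ' cursor=0
After op 6 (end): buf='CTNTRQ' cursor=6
After op 7 (right): buf='CTNTRQ' cursor=6
After op 8 (delete): buf='CTNTRQ' cursor=6
After op 9 (undo): buf='TNTRQ' cursor=0

Answer: TNTRQ|0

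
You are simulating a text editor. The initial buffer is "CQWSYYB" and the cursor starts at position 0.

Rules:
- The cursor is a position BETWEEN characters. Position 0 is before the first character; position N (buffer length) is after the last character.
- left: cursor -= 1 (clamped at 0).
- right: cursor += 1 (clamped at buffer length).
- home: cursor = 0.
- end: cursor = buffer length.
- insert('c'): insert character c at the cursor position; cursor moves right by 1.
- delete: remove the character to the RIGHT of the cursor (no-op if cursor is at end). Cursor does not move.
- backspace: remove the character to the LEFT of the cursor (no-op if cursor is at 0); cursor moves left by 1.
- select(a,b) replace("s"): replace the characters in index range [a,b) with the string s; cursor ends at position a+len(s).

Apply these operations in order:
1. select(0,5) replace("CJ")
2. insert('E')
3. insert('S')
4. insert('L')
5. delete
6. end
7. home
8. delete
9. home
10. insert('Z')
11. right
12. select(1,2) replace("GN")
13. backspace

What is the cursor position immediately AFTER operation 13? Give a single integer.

Answer: 2

Derivation:
After op 1 (select(0,5) replace("CJ")): buf='CJYB' cursor=2
After op 2 (insert('E')): buf='CJEYB' cursor=3
After op 3 (insert('S')): buf='CJESYB' cursor=4
After op 4 (insert('L')): buf='CJESLYB' cursor=5
After op 5 (delete): buf='CJESLB' cursor=5
After op 6 (end): buf='CJESLB' cursor=6
After op 7 (home): buf='CJESLB' cursor=0
After op 8 (delete): buf='JESLB' cursor=0
After op 9 (home): buf='JESLB' cursor=0
After op 10 (insert('Z')): buf='ZJESLB' cursor=1
After op 11 (right): buf='ZJESLB' cursor=2
After op 12 (select(1,2) replace("GN")): buf='ZGNESLB' cursor=3
After op 13 (backspace): buf='ZGESLB' cursor=2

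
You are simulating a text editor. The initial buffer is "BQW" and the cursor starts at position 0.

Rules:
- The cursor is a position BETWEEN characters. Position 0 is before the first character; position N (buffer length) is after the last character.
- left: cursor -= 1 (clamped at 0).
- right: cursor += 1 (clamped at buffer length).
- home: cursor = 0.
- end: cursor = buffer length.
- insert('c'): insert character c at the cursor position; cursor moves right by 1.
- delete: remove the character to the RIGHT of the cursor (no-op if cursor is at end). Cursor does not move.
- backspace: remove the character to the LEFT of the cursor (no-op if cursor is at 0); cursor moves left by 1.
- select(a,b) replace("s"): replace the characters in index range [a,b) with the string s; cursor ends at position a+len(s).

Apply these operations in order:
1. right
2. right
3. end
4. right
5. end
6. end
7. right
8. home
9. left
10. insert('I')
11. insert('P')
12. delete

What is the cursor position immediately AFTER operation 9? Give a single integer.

After op 1 (right): buf='BQW' cursor=1
After op 2 (right): buf='BQW' cursor=2
After op 3 (end): buf='BQW' cursor=3
After op 4 (right): buf='BQW' cursor=3
After op 5 (end): buf='BQW' cursor=3
After op 6 (end): buf='BQW' cursor=3
After op 7 (right): buf='BQW' cursor=3
After op 8 (home): buf='BQW' cursor=0
After op 9 (left): buf='BQW' cursor=0

Answer: 0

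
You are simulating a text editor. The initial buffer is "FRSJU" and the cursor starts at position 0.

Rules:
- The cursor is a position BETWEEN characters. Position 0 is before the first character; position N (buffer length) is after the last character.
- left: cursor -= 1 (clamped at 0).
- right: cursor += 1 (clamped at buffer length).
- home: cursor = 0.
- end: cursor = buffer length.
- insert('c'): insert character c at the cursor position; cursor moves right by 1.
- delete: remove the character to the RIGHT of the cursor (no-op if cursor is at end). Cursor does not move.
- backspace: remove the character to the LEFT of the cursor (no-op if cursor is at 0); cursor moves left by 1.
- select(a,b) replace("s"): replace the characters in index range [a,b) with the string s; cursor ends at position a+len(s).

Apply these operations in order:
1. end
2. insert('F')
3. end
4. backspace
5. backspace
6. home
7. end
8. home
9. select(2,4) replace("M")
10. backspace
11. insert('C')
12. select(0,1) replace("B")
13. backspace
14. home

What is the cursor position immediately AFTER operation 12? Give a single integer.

After op 1 (end): buf='FRSJU' cursor=5
After op 2 (insert('F')): buf='FRSJUF' cursor=6
After op 3 (end): buf='FRSJUF' cursor=6
After op 4 (backspace): buf='FRSJU' cursor=5
After op 5 (backspace): buf='FRSJ' cursor=4
After op 6 (home): buf='FRSJ' cursor=0
After op 7 (end): buf='FRSJ' cursor=4
After op 8 (home): buf='FRSJ' cursor=0
After op 9 (select(2,4) replace("M")): buf='FRM' cursor=3
After op 10 (backspace): buf='FR' cursor=2
After op 11 (insert('C')): buf='FRC' cursor=3
After op 12 (select(0,1) replace("B")): buf='BRC' cursor=1

Answer: 1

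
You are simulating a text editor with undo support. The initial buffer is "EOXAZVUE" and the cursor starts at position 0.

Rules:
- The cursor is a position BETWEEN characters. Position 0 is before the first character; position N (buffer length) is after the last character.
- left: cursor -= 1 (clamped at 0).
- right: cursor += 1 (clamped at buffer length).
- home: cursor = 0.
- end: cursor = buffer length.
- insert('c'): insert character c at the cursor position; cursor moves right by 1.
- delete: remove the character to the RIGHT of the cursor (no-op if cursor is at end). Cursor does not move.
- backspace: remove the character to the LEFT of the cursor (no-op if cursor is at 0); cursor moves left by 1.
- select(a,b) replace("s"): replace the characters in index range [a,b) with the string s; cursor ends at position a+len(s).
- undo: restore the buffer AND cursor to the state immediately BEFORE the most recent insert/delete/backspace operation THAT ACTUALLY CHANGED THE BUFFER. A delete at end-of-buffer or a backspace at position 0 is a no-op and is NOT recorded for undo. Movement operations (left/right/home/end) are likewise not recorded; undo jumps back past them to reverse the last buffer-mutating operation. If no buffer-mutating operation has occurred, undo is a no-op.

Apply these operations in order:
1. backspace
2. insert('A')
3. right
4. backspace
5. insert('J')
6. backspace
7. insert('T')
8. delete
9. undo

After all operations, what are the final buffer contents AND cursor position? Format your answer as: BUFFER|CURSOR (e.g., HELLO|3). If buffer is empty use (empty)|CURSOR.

Answer: ATOXAZVUE|2

Derivation:
After op 1 (backspace): buf='EOXAZVUE' cursor=0
After op 2 (insert('A')): buf='AEOXAZVUE' cursor=1
After op 3 (right): buf='AEOXAZVUE' cursor=2
After op 4 (backspace): buf='AOXAZVUE' cursor=1
After op 5 (insert('J')): buf='AJOXAZVUE' cursor=2
After op 6 (backspace): buf='AOXAZVUE' cursor=1
After op 7 (insert('T')): buf='ATOXAZVUE' cursor=2
After op 8 (delete): buf='ATXAZVUE' cursor=2
After op 9 (undo): buf='ATOXAZVUE' cursor=2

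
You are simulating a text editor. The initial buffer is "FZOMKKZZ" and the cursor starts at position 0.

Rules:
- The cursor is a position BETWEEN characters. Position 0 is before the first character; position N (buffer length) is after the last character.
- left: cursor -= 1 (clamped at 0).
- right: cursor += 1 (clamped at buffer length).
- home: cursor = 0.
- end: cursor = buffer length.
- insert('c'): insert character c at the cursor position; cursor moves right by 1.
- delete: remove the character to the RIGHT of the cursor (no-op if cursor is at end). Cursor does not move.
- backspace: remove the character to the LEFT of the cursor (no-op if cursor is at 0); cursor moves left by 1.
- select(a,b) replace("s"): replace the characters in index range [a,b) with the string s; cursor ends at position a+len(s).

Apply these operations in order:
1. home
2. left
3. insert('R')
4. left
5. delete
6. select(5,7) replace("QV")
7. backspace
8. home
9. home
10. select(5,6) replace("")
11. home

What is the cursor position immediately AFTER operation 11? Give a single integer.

Answer: 0

Derivation:
After op 1 (home): buf='FZOMKKZZ' cursor=0
After op 2 (left): buf='FZOMKKZZ' cursor=0
After op 3 (insert('R')): buf='RFZOMKKZZ' cursor=1
After op 4 (left): buf='RFZOMKKZZ' cursor=0
After op 5 (delete): buf='FZOMKKZZ' cursor=0
After op 6 (select(5,7) replace("QV")): buf='FZOMKQVZ' cursor=7
After op 7 (backspace): buf='FZOMKQZ' cursor=6
After op 8 (home): buf='FZOMKQZ' cursor=0
After op 9 (home): buf='FZOMKQZ' cursor=0
After op 10 (select(5,6) replace("")): buf='FZOMKZ' cursor=5
After op 11 (home): buf='FZOMKZ' cursor=0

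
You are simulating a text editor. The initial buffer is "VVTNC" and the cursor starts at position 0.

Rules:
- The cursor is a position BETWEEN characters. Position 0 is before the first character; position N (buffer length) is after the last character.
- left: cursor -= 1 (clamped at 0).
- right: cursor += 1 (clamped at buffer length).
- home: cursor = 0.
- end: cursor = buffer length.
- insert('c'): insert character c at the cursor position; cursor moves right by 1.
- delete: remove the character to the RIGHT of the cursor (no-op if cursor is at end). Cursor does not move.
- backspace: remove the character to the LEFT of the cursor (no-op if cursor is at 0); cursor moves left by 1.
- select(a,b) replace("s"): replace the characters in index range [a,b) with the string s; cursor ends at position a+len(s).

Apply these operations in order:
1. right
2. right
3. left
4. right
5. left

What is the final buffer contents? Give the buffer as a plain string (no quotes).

After op 1 (right): buf='VVTNC' cursor=1
After op 2 (right): buf='VVTNC' cursor=2
After op 3 (left): buf='VVTNC' cursor=1
After op 4 (right): buf='VVTNC' cursor=2
After op 5 (left): buf='VVTNC' cursor=1

Answer: VVTNC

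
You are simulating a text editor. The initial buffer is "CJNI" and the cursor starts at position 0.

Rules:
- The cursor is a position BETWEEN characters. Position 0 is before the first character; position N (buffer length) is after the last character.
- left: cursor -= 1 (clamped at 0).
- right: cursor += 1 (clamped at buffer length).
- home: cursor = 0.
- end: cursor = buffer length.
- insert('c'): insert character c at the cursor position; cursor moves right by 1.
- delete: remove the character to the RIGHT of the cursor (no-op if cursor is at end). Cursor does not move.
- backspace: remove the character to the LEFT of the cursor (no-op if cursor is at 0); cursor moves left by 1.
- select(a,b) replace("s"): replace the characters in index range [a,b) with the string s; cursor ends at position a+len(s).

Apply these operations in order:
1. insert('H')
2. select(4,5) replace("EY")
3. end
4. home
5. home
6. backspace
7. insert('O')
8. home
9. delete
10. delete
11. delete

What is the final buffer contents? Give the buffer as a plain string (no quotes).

After op 1 (insert('H')): buf='HCJNI' cursor=1
After op 2 (select(4,5) replace("EY")): buf='HCJNEY' cursor=6
After op 3 (end): buf='HCJNEY' cursor=6
After op 4 (home): buf='HCJNEY' cursor=0
After op 5 (home): buf='HCJNEY' cursor=0
After op 6 (backspace): buf='HCJNEY' cursor=0
After op 7 (insert('O')): buf='OHCJNEY' cursor=1
After op 8 (home): buf='OHCJNEY' cursor=0
After op 9 (delete): buf='HCJNEY' cursor=0
After op 10 (delete): buf='CJNEY' cursor=0
After op 11 (delete): buf='JNEY' cursor=0

Answer: JNEY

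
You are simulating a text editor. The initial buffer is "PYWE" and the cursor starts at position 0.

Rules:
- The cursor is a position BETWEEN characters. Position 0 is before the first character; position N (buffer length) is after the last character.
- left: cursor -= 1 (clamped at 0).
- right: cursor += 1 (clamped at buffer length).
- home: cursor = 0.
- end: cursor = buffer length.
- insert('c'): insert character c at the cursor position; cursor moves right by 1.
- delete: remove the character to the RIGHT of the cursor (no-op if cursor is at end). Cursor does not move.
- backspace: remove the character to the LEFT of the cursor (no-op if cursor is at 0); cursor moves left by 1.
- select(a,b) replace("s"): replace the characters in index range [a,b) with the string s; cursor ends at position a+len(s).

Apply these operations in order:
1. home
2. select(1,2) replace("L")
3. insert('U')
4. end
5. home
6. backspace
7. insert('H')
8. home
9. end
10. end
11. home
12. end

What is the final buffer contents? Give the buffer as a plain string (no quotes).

After op 1 (home): buf='PYWE' cursor=0
After op 2 (select(1,2) replace("L")): buf='PLWE' cursor=2
After op 3 (insert('U')): buf='PLUWE' cursor=3
After op 4 (end): buf='PLUWE' cursor=5
After op 5 (home): buf='PLUWE' cursor=0
After op 6 (backspace): buf='PLUWE' cursor=0
After op 7 (insert('H')): buf='HPLUWE' cursor=1
After op 8 (home): buf='HPLUWE' cursor=0
After op 9 (end): buf='HPLUWE' cursor=6
After op 10 (end): buf='HPLUWE' cursor=6
After op 11 (home): buf='HPLUWE' cursor=0
After op 12 (end): buf='HPLUWE' cursor=6

Answer: HPLUWE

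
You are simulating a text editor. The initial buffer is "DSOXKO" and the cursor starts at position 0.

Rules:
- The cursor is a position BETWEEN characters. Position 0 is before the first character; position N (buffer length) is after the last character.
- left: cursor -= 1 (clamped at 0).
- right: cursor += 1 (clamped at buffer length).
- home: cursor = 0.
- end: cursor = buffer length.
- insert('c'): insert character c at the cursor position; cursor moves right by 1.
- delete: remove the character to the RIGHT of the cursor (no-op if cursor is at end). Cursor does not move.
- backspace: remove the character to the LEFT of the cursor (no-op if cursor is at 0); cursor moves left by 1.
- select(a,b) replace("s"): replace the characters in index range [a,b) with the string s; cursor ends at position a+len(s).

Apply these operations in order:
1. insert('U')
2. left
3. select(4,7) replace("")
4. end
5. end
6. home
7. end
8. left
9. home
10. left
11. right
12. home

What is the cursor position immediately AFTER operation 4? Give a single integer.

After op 1 (insert('U')): buf='UDSOXKO' cursor=1
After op 2 (left): buf='UDSOXKO' cursor=0
After op 3 (select(4,7) replace("")): buf='UDSO' cursor=4
After op 4 (end): buf='UDSO' cursor=4

Answer: 4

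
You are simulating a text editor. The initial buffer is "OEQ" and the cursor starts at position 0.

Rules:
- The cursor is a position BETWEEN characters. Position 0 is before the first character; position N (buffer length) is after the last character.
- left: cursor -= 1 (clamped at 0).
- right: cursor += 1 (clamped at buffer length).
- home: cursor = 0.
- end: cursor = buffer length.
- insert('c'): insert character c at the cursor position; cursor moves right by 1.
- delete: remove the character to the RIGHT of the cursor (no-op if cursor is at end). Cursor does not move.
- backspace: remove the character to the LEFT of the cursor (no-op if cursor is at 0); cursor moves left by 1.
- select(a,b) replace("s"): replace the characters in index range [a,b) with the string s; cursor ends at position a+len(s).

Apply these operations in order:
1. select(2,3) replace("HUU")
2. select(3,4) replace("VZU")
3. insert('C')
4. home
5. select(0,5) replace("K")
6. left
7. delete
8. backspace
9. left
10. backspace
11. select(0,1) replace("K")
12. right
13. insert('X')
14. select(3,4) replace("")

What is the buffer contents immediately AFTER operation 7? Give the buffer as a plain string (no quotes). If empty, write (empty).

After op 1 (select(2,3) replace("HUU")): buf='OEHUU' cursor=5
After op 2 (select(3,4) replace("VZU")): buf='OEHVZUU' cursor=6
After op 3 (insert('C')): buf='OEHVZUCU' cursor=7
After op 4 (home): buf='OEHVZUCU' cursor=0
After op 5 (select(0,5) replace("K")): buf='KUCU' cursor=1
After op 6 (left): buf='KUCU' cursor=0
After op 7 (delete): buf='UCU' cursor=0

Answer: UCU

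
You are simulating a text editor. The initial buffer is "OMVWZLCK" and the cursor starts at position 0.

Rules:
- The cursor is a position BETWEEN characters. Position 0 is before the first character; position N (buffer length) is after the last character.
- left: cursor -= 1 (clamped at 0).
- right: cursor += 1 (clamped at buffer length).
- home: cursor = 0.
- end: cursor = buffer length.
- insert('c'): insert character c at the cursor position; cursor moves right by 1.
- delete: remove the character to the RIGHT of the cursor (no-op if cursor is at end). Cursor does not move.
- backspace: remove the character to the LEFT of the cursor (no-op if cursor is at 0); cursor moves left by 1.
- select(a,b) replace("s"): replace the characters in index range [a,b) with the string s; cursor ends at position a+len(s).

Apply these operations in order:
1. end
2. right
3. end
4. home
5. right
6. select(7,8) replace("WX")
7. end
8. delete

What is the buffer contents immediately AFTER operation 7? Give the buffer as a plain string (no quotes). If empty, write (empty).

Answer: OMVWZLCWX

Derivation:
After op 1 (end): buf='OMVWZLCK' cursor=8
After op 2 (right): buf='OMVWZLCK' cursor=8
After op 3 (end): buf='OMVWZLCK' cursor=8
After op 4 (home): buf='OMVWZLCK' cursor=0
After op 5 (right): buf='OMVWZLCK' cursor=1
After op 6 (select(7,8) replace("WX")): buf='OMVWZLCWX' cursor=9
After op 7 (end): buf='OMVWZLCWX' cursor=9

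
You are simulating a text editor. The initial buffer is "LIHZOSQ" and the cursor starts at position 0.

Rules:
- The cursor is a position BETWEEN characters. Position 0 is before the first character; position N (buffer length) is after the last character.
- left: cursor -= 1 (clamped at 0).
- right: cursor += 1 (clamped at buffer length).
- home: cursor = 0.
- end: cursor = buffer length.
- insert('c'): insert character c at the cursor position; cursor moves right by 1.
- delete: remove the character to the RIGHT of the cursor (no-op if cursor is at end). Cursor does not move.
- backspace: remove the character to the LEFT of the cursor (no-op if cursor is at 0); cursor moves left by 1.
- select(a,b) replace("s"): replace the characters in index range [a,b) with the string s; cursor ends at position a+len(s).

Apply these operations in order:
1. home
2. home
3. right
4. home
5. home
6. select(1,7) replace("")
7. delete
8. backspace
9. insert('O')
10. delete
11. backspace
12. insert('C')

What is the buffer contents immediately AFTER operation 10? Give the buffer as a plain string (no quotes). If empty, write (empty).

After op 1 (home): buf='LIHZOSQ' cursor=0
After op 2 (home): buf='LIHZOSQ' cursor=0
After op 3 (right): buf='LIHZOSQ' cursor=1
After op 4 (home): buf='LIHZOSQ' cursor=0
After op 5 (home): buf='LIHZOSQ' cursor=0
After op 6 (select(1,7) replace("")): buf='L' cursor=1
After op 7 (delete): buf='L' cursor=1
After op 8 (backspace): buf='(empty)' cursor=0
After op 9 (insert('O')): buf='O' cursor=1
After op 10 (delete): buf='O' cursor=1

Answer: O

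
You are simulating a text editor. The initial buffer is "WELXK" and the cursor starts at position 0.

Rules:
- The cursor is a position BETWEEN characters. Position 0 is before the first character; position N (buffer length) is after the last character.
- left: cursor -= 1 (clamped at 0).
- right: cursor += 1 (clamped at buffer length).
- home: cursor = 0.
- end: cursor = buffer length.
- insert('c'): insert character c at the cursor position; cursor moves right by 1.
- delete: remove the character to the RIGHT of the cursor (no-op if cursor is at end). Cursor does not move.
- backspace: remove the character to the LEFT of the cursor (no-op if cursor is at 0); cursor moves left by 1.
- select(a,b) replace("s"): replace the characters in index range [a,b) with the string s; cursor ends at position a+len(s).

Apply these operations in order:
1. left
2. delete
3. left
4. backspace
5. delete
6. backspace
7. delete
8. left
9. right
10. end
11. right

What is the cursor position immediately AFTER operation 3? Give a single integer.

After op 1 (left): buf='WELXK' cursor=0
After op 2 (delete): buf='ELXK' cursor=0
After op 3 (left): buf='ELXK' cursor=0

Answer: 0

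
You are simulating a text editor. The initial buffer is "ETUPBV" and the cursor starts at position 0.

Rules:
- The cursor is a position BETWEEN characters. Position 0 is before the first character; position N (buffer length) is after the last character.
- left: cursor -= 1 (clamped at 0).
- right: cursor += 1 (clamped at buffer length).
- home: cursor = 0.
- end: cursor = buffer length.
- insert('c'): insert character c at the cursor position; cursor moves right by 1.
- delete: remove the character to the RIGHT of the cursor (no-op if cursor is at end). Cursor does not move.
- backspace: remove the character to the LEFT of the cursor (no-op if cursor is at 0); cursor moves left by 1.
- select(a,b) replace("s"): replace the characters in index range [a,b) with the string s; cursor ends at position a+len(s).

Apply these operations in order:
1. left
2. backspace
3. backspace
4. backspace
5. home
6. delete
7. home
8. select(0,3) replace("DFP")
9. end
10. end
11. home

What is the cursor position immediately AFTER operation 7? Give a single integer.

After op 1 (left): buf='ETUPBV' cursor=0
After op 2 (backspace): buf='ETUPBV' cursor=0
After op 3 (backspace): buf='ETUPBV' cursor=0
After op 4 (backspace): buf='ETUPBV' cursor=0
After op 5 (home): buf='ETUPBV' cursor=0
After op 6 (delete): buf='TUPBV' cursor=0
After op 7 (home): buf='TUPBV' cursor=0

Answer: 0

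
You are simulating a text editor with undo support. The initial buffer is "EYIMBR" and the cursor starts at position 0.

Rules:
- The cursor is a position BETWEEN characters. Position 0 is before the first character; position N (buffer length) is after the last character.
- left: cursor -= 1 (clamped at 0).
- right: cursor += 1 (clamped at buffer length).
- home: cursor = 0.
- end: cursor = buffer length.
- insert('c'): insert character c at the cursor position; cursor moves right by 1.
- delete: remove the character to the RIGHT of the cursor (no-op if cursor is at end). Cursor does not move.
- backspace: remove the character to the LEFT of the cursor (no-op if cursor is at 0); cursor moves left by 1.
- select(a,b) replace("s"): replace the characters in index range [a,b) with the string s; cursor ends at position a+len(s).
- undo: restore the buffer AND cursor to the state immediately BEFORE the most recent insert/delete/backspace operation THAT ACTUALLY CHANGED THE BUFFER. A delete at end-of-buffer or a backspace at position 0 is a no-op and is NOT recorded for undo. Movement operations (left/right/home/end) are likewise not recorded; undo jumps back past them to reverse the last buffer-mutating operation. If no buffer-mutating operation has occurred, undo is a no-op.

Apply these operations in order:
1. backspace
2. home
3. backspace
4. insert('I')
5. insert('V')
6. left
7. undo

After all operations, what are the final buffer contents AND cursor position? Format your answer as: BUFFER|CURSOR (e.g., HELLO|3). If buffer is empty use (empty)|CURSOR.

Answer: IEYIMBR|1

Derivation:
After op 1 (backspace): buf='EYIMBR' cursor=0
After op 2 (home): buf='EYIMBR' cursor=0
After op 3 (backspace): buf='EYIMBR' cursor=0
After op 4 (insert('I')): buf='IEYIMBR' cursor=1
After op 5 (insert('V')): buf='IVEYIMBR' cursor=2
After op 6 (left): buf='IVEYIMBR' cursor=1
After op 7 (undo): buf='IEYIMBR' cursor=1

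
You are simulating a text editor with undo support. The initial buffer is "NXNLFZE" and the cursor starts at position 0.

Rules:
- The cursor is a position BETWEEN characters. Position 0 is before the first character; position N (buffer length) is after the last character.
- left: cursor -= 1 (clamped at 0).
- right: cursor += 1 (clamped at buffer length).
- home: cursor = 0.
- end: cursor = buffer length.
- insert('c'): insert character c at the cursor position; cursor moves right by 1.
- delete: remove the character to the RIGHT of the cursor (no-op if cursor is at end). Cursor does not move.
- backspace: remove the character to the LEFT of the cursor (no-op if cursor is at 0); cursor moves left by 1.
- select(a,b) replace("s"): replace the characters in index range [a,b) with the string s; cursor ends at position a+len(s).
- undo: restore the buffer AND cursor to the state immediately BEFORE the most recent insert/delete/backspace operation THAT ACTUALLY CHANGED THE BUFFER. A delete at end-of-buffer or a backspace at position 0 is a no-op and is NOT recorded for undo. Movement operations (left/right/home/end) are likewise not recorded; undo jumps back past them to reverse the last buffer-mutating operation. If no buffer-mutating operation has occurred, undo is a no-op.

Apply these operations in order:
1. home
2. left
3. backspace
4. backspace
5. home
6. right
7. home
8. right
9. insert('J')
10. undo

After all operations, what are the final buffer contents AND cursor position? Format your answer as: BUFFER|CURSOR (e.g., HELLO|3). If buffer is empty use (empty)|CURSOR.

Answer: NXNLFZE|1

Derivation:
After op 1 (home): buf='NXNLFZE' cursor=0
After op 2 (left): buf='NXNLFZE' cursor=0
After op 3 (backspace): buf='NXNLFZE' cursor=0
After op 4 (backspace): buf='NXNLFZE' cursor=0
After op 5 (home): buf='NXNLFZE' cursor=0
After op 6 (right): buf='NXNLFZE' cursor=1
After op 7 (home): buf='NXNLFZE' cursor=0
After op 8 (right): buf='NXNLFZE' cursor=1
After op 9 (insert('J')): buf='NJXNLFZE' cursor=2
After op 10 (undo): buf='NXNLFZE' cursor=1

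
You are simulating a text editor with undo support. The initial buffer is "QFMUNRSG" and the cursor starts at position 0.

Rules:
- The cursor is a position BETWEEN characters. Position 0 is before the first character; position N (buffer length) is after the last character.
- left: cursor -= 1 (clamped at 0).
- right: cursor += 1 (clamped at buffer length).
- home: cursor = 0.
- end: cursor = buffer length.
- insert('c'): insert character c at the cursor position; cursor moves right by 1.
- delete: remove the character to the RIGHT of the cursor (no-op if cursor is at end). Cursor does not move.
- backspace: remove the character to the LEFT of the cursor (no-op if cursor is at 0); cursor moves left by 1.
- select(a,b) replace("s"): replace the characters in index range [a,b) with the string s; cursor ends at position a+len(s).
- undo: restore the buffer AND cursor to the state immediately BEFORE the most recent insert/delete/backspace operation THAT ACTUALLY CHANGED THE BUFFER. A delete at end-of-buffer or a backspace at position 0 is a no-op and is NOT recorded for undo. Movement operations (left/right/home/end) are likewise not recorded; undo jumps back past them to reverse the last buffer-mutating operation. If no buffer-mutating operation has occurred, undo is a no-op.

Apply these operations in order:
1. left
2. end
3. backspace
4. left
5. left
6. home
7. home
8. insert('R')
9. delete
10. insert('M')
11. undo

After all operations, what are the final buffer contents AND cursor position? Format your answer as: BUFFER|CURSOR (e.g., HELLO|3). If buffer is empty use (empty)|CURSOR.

After op 1 (left): buf='QFMUNRSG' cursor=0
After op 2 (end): buf='QFMUNRSG' cursor=8
After op 3 (backspace): buf='QFMUNRS' cursor=7
After op 4 (left): buf='QFMUNRS' cursor=6
After op 5 (left): buf='QFMUNRS' cursor=5
After op 6 (home): buf='QFMUNRS' cursor=0
After op 7 (home): buf='QFMUNRS' cursor=0
After op 8 (insert('R')): buf='RQFMUNRS' cursor=1
After op 9 (delete): buf='RFMUNRS' cursor=1
After op 10 (insert('M')): buf='RMFMUNRS' cursor=2
After op 11 (undo): buf='RFMUNRS' cursor=1

Answer: RFMUNRS|1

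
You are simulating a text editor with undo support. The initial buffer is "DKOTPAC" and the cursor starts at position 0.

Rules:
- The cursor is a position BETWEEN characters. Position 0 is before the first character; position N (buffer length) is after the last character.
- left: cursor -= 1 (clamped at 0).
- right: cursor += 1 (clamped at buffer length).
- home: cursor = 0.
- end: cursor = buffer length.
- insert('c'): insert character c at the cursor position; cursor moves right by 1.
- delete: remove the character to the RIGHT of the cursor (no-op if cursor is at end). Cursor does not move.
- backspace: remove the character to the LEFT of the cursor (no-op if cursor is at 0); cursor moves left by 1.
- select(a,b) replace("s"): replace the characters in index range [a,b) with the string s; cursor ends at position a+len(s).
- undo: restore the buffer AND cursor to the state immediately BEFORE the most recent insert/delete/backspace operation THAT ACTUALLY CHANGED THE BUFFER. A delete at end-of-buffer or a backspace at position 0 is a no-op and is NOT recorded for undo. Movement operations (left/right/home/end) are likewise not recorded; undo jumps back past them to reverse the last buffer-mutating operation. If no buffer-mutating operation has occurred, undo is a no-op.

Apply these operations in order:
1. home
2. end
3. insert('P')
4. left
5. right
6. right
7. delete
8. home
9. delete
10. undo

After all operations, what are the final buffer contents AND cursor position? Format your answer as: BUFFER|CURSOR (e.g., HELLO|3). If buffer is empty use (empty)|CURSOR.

After op 1 (home): buf='DKOTPAC' cursor=0
After op 2 (end): buf='DKOTPAC' cursor=7
After op 3 (insert('P')): buf='DKOTPACP' cursor=8
After op 4 (left): buf='DKOTPACP' cursor=7
After op 5 (right): buf='DKOTPACP' cursor=8
After op 6 (right): buf='DKOTPACP' cursor=8
After op 7 (delete): buf='DKOTPACP' cursor=8
After op 8 (home): buf='DKOTPACP' cursor=0
After op 9 (delete): buf='KOTPACP' cursor=0
After op 10 (undo): buf='DKOTPACP' cursor=0

Answer: DKOTPACP|0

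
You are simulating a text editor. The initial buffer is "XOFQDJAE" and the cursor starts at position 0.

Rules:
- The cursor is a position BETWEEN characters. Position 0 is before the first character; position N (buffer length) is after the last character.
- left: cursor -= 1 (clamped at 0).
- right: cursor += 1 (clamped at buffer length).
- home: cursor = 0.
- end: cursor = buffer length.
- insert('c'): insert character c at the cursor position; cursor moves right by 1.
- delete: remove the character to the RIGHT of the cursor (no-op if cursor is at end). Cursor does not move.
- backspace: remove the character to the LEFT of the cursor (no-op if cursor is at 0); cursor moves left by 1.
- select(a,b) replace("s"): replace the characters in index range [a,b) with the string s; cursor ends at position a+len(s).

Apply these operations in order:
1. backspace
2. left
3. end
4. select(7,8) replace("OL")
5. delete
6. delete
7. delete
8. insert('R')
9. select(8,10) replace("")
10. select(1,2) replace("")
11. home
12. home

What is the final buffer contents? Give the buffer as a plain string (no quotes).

Answer: XFQDJAO

Derivation:
After op 1 (backspace): buf='XOFQDJAE' cursor=0
After op 2 (left): buf='XOFQDJAE' cursor=0
After op 3 (end): buf='XOFQDJAE' cursor=8
After op 4 (select(7,8) replace("OL")): buf='XOFQDJAOL' cursor=9
After op 5 (delete): buf='XOFQDJAOL' cursor=9
After op 6 (delete): buf='XOFQDJAOL' cursor=9
After op 7 (delete): buf='XOFQDJAOL' cursor=9
After op 8 (insert('R')): buf='XOFQDJAOLR' cursor=10
After op 9 (select(8,10) replace("")): buf='XOFQDJAO' cursor=8
After op 10 (select(1,2) replace("")): buf='XFQDJAO' cursor=1
After op 11 (home): buf='XFQDJAO' cursor=0
After op 12 (home): buf='XFQDJAO' cursor=0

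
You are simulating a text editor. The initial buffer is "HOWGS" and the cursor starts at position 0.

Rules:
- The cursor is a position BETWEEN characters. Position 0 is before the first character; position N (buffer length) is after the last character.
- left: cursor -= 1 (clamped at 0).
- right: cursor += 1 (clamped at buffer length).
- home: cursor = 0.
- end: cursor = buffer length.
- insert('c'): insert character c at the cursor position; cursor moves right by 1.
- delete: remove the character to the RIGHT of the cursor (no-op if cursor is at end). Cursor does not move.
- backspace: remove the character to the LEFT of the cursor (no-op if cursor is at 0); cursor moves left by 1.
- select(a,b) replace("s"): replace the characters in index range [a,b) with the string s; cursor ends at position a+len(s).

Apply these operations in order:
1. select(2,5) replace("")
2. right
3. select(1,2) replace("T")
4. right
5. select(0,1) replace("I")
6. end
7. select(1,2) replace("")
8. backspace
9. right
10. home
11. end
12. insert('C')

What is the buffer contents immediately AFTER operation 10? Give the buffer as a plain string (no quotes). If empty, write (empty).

Answer: (empty)

Derivation:
After op 1 (select(2,5) replace("")): buf='HO' cursor=2
After op 2 (right): buf='HO' cursor=2
After op 3 (select(1,2) replace("T")): buf='HT' cursor=2
After op 4 (right): buf='HT' cursor=2
After op 5 (select(0,1) replace("I")): buf='IT' cursor=1
After op 6 (end): buf='IT' cursor=2
After op 7 (select(1,2) replace("")): buf='I' cursor=1
After op 8 (backspace): buf='(empty)' cursor=0
After op 9 (right): buf='(empty)' cursor=0
After op 10 (home): buf='(empty)' cursor=0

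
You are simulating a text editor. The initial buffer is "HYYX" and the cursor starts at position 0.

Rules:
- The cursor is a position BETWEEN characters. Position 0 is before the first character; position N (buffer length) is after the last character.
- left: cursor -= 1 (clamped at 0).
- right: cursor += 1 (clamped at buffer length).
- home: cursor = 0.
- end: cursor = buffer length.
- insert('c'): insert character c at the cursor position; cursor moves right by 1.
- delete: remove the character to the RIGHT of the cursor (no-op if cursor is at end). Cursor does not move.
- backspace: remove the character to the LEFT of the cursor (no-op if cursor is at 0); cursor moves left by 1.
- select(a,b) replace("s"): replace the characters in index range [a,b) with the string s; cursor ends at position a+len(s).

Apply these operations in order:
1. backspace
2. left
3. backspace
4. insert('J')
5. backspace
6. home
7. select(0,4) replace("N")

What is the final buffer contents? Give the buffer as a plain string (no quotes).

Answer: N

Derivation:
After op 1 (backspace): buf='HYYX' cursor=0
After op 2 (left): buf='HYYX' cursor=0
After op 3 (backspace): buf='HYYX' cursor=0
After op 4 (insert('J')): buf='JHYYX' cursor=1
After op 5 (backspace): buf='HYYX' cursor=0
After op 6 (home): buf='HYYX' cursor=0
After op 7 (select(0,4) replace("N")): buf='N' cursor=1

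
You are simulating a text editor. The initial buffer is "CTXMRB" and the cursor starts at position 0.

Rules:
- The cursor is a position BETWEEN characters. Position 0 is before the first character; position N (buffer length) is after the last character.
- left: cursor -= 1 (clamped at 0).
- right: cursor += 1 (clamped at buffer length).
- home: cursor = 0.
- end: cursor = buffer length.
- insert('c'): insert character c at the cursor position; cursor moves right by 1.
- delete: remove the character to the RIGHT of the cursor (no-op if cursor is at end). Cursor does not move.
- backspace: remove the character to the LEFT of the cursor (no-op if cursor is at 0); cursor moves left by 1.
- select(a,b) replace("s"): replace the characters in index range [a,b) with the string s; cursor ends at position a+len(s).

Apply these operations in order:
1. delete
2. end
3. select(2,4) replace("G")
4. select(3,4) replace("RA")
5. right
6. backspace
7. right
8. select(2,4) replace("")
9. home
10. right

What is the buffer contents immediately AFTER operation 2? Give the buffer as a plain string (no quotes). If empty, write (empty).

After op 1 (delete): buf='TXMRB' cursor=0
After op 2 (end): buf='TXMRB' cursor=5

Answer: TXMRB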